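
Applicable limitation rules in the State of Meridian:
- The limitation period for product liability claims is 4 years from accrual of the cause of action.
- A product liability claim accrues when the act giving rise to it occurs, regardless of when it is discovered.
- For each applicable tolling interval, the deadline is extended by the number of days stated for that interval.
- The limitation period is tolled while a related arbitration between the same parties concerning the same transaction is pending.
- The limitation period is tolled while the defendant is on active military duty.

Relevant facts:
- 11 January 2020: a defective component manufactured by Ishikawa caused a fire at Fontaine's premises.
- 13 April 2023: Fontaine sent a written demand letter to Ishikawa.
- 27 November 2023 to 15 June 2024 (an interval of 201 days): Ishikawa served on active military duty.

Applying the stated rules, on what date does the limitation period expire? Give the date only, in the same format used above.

The claim accrued on 11 January 2020, when the wrongful act occurred.
Adding the 4 years base period to 11 January 2020 gives a deadline of 11 January 2024, before any tolling.
The period was tolled for 201 days by the defendant's active military service (27 November 2023 to 15 June 2024), pushing the deadline to 30 July 2024.
The other events in the timeline have no effect on the limitation period under the stated rules.

30 July 2024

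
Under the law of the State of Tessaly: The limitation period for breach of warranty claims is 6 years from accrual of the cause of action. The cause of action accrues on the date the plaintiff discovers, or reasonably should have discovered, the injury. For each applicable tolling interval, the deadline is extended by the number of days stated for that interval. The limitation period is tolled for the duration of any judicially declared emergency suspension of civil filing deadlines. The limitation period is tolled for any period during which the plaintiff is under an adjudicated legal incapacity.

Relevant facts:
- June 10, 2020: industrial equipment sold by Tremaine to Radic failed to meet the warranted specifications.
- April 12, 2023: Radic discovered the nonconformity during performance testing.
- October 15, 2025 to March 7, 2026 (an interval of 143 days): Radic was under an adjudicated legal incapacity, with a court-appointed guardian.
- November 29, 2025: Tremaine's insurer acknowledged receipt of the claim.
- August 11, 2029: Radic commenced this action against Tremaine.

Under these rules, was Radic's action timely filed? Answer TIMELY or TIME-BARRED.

Accrual is tied to discovery, so the period began on April 12, 2023 rather than on June 10, 2020 when the act occurred.
Adding the 6 years base period to April 12, 2023 gives a deadline of April 12, 2029, before any tolling.
The plaintiff's legal incapacity from October 15, 2025 to March 7, 2026 tolled the period for 143 days, extending the deadline to September 2, 2029.
The other events in the timeline have no effect on the limitation period under the stated rules.
Radic filed on August 11, 2029, before the September 2, 2029 deadline, so the action is timely.

TIMELY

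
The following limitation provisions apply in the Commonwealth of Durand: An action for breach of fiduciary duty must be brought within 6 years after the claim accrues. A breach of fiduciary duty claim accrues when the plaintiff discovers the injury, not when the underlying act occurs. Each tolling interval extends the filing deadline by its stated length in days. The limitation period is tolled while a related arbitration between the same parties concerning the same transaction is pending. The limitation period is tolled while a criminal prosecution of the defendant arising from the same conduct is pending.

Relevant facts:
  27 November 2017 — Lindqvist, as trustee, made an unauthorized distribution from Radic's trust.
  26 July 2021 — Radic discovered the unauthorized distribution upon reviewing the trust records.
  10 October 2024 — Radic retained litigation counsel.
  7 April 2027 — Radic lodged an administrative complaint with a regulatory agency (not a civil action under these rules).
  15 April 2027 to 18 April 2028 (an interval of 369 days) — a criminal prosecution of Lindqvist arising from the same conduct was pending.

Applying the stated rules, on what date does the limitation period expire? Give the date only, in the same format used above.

Accrual is tied to discovery, so the period began on 26 July 2021 rather than on 27 November 2017 when the act occurred.
6 years from 26 July 2021 is 26 July 2027.
The pending criminal prosecution from 15 April 2027 to 18 April 2028 tolled the period for 369 days, extending the deadline to 29 July 2028.
Nothing else in the chronology tolls or restarts the period.

29 July 2028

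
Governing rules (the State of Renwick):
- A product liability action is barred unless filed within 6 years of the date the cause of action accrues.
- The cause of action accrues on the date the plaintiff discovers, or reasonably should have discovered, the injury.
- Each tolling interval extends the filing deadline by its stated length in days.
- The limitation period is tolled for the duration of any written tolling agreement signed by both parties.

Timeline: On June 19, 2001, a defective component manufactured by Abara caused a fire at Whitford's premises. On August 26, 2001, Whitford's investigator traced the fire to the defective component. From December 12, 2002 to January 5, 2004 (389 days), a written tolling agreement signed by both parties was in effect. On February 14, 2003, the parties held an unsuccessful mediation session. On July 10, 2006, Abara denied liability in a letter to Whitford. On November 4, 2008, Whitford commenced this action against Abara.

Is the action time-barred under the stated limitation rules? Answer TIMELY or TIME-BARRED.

TIME-BARRED

The claim did not accrue until Whitford discovered the injury on August 26, 2001; the June 19, 2001 act date does not start the clock under the stated rule.
Adding the 6 years base period to August 26, 2001 gives a deadline of August 26, 2007, before any tolling.
The period was tolled for 389 days by the written tolling agreement (December 12, 2002 to January 5, 2004), pushing the deadline to September 18, 2008.
The other events in the timeline have no effect on the limitation period under the stated rules.
The November 4, 2008 filing falls after the September 18, 2008 deadline; the claim is time-barred.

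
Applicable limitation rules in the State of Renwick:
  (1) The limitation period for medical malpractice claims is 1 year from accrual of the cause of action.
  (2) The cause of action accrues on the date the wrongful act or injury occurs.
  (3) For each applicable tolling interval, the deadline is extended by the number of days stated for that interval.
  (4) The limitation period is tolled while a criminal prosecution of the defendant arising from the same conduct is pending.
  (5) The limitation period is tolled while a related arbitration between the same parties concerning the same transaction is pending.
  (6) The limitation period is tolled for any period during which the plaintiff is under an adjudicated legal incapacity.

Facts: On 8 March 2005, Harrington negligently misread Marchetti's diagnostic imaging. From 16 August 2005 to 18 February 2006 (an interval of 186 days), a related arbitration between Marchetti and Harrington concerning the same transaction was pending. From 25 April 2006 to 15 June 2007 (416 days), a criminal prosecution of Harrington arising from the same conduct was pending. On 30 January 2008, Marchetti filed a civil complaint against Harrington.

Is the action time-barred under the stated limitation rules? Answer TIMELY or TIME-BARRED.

TIME-BARRED

The claim accrued on 8 March 2005, when the wrongful act occurred.
Adding the 1 year base period to 8 March 2005 gives a deadline of 8 March 2006, before any tolling.
The period was tolled for 186 days by the pending related arbitration (16 August 2005 to 18 February 2006), pushing the deadline to 10 September 2006.
Because the pending criminal prosecution ran from 25 April 2006 to 15 June 2007, the deadline is extended by 416 days to 31 October 2007.
Marchetti filed on 30 January 2008, after the 31 October 2007 deadline, so the action is time-barred.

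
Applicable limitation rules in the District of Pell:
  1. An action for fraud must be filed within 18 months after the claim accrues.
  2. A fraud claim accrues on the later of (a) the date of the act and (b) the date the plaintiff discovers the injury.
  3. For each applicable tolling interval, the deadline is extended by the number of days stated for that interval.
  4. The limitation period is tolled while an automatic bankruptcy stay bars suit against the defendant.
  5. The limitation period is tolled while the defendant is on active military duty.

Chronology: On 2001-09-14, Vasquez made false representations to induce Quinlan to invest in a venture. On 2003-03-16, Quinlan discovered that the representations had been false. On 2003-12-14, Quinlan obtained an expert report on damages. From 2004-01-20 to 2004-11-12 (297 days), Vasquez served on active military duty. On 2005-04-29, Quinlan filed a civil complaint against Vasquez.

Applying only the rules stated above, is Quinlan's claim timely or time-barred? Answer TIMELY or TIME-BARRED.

TIMELY

Taking the later of the act (2001-09-14) and discovery (2003-03-16), the claim accrued on 2003-03-16.
18 months from 2003-03-16 is 2004-09-16.
The defendant's active military service from 2004-01-20 to 2004-11-12 tolled the period for 297 days, extending the deadline to 2005-07-10.
None of the other events listed affects the running of the period under the stated rules.
The 2005-04-29 filing precedes the 2005-07-10 deadline; the claim is timely.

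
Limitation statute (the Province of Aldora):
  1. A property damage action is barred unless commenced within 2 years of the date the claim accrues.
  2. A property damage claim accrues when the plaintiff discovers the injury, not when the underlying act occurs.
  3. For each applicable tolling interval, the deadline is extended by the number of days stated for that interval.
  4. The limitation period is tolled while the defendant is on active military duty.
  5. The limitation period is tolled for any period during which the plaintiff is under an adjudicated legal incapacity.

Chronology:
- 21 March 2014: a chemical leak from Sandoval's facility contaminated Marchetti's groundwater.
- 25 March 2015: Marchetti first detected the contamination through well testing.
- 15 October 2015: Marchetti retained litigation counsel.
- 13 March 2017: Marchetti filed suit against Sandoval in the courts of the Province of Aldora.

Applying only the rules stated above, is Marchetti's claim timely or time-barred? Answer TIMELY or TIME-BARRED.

TIMELY

The claim did not accrue until Marchetti discovered the injury on 25 March 2015; the 21 March 2014 act date does not start the clock under the stated rule.
The untolled deadline — 2 years after 25 March 2015 — is 25 March 2017.
None of the other events listed affects the running of the period under the stated rules.
Marchetti filed on 13 March 2017, before the 25 March 2017 deadline, so the action is timely.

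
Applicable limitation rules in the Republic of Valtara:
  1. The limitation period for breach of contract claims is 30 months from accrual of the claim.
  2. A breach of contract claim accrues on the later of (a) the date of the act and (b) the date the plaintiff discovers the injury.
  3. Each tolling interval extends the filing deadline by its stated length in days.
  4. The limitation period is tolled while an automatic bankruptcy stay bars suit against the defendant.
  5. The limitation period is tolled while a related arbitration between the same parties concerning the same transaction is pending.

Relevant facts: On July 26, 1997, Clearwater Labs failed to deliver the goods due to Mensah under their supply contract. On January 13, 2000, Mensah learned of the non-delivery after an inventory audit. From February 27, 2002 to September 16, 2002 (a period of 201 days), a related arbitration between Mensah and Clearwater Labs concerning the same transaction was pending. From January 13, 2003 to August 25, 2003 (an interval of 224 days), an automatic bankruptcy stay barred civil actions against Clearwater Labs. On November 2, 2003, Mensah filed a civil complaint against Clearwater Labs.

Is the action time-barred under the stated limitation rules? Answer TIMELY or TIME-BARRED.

TIME-BARRED

Taking the later of the act (July 26, 1997) and discovery (January 13, 2000), the claim accrued on January 13, 2000.
30 months from January 13, 2000 is July 13, 2002.
The pending related arbitration from February 27, 2002 to September 16, 2002 tolled the period for 201 days, extending the deadline to January 30, 2003.
Because the automatic bankruptcy stay ran from January 13, 2003 to August 25, 2003, the deadline is extended by 224 days to September 11, 2003.
The November 2, 2003 filing falls after the September 11, 2003 deadline; the claim is time-barred.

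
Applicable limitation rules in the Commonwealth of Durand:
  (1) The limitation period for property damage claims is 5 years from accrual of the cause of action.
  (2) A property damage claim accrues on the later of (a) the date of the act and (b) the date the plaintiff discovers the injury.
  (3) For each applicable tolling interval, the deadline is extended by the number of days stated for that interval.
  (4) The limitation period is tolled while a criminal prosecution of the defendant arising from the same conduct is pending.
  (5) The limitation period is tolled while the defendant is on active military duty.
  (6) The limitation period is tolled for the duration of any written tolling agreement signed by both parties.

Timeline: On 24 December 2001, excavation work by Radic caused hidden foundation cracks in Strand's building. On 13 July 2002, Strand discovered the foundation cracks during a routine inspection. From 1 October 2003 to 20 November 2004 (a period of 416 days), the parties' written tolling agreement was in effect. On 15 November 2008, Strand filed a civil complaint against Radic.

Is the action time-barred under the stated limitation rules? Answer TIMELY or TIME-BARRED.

Taking the later of the act (24 December 2001) and discovery (13 July 2002), the claim accrued on 13 July 2002.
Adding the 5 years base period to 13 July 2002 gives a deadline of 13 July 2007, before any tolling.
The period was tolled for 416 days by the written tolling agreement (1 October 2003 to 20 November 2004), pushing the deadline to 1 September 2008.
The 15 November 2008 filing falls after the 1 September 2008 deadline; the claim is time-barred.

TIME-BARRED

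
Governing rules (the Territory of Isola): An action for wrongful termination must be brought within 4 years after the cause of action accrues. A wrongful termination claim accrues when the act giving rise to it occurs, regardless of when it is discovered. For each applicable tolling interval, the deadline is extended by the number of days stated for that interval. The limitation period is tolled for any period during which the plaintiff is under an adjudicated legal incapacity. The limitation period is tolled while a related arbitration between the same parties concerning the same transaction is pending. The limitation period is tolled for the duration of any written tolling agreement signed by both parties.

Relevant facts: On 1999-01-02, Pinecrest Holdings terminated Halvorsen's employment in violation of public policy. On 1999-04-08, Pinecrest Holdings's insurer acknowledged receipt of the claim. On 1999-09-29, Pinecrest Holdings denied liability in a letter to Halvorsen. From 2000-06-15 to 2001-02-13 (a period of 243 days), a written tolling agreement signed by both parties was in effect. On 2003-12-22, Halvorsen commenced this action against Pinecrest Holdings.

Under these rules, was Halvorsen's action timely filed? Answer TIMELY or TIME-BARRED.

TIME-BARRED

The limitation period began to run on 1999-01-02.
Adding the 4 years base period to 1999-01-02 gives a deadline of 2003-01-02, before any tolling.
The period was tolled for 243 days by the written tolling agreement (2000-06-15 to 2001-02-13), pushing the deadline to 2003-09-02.
The other events in the timeline have no effect on the limitation period under the stated rules.
Halvorsen filed on 2003-12-22, after the 2003-09-02 deadline, so the action is time-barred.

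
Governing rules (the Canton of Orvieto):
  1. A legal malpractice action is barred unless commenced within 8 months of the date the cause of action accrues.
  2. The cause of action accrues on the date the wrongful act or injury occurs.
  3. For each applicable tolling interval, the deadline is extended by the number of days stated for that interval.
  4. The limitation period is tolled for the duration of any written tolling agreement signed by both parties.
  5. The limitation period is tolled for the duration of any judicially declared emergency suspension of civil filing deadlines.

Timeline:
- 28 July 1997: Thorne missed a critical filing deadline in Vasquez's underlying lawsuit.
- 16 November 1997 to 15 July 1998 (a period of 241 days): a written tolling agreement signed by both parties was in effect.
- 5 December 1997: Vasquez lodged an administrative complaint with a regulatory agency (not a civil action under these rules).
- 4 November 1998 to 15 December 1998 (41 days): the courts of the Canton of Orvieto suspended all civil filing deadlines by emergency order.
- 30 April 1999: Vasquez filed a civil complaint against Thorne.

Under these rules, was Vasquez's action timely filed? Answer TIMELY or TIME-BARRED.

TIME-BARRED

The cause of action accrued on 28 July 1997, the date of the act.
The untolled deadline — 8 months after 28 July 1997 — is 28 March 1998.
Because the written tolling agreement ran from 16 November 1997 to 15 July 1998, the deadline is extended by 241 days to 24 November 1998.
The period was tolled for 41 days by the emergency suspension of filing deadlines (4 November 1998 to 15 December 1998), pushing the deadline to 4 January 1999.
Nothing else in the chronology tolls or restarts the period.
Filing on 30 April 1999 missed the 4 January 1999 deadline — the action is time-barred.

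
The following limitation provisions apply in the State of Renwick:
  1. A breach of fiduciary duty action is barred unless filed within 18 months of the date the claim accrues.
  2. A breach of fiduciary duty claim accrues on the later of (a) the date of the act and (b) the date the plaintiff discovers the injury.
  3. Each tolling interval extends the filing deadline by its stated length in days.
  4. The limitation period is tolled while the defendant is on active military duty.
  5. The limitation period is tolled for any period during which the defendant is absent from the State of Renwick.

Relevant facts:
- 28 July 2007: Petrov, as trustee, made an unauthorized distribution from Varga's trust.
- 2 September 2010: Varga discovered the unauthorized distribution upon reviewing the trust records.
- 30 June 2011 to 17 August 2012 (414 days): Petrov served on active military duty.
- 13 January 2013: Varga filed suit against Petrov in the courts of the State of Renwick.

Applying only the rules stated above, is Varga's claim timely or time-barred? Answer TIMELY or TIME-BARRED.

TIMELY

Because discovery on 2 September 2010 post-dates the 28 July 2007 act, accrual under the later-of rule falls on 2 September 2010.
Adding the 18 months base period to 2 September 2010 gives a deadline of 2 March 2012, before any tolling.
The period was tolled for 414 days by the defendant's active military service (30 June 2011 to 17 August 2012), pushing the deadline to 20 April 2013.
The 13 January 2013 filing precedes the 20 April 2013 deadline; the claim is timely.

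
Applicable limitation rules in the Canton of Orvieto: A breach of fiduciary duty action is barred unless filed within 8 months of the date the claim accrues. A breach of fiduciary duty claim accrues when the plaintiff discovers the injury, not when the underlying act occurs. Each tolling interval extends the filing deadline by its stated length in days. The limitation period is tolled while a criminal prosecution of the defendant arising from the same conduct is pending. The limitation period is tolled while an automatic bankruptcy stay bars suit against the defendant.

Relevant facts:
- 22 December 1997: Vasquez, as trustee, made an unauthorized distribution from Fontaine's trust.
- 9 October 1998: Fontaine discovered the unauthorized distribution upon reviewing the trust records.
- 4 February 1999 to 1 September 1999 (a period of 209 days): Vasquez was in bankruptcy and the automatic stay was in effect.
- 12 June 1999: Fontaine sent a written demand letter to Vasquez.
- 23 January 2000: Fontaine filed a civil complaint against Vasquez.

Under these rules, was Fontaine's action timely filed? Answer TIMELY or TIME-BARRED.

Accrual is tied to discovery, so the period began on 9 October 1998 rather than on 22 December 1997 when the act occurred.
Adding the 8 months base period to 9 October 1998 gives a deadline of 9 June 1999, before any tolling.
Because the automatic bankruptcy stay ran from 4 February 1999 to 1 September 1999, the deadline is extended by 209 days to 4 January 2000.
None of the other events listed affects the running of the period under the stated rules.
Filing on 23 January 2000 missed the 4 January 2000 deadline — the action is time-barred.

TIME-BARRED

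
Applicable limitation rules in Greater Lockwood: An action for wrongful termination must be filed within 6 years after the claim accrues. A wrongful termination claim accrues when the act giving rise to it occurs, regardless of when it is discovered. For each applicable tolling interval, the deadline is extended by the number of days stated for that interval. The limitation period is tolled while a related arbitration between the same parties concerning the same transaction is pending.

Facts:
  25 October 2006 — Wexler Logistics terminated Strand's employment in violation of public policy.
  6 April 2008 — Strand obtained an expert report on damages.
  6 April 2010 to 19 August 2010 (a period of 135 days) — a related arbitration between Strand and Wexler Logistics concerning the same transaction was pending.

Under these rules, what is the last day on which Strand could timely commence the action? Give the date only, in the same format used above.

The claim accrued on 25 October 2006, when the wrongful act occurred.
The untolled deadline — 6 years after 25 October 2006 — is 25 October 2012.
The period was tolled for 135 days by the pending related arbitration (6 April 2010 to 19 August 2010), pushing the deadline to 9 March 2013.
Nothing else in the chronology tolls or restarts the period.

9 March 2013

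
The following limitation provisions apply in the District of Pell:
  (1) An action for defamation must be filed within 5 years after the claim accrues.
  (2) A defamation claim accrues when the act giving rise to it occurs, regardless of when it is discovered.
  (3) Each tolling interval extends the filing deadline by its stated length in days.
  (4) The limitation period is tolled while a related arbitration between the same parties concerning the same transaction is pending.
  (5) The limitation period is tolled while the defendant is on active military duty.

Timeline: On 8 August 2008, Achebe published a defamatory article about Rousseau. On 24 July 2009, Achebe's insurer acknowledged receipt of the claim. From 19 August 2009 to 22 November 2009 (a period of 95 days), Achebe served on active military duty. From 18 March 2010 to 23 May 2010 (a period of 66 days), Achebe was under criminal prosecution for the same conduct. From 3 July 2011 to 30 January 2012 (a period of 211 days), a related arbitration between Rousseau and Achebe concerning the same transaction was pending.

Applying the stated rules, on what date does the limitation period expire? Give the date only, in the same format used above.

10 June 2014

The claim accrued on 8 August 2008, when the wrongful act occurred.
The untolled deadline — 5 years after 8 August 2008 — is 8 August 2013.
The defendant's active military service from 19 August 2009 to 22 November 2009 tolled the period for 95 days, extending the deadline to 11 November 2013.
The pending related arbitration from 3 July 2011 to 30 January 2012 tolled the period for 211 days, extending the deadline to 10 June 2014.
No stated provision tolls the period for a criminal prosecution, so the interval from 18 March 2010 to 23 May 2010 has no effect on the deadline.
Nothing else in the chronology tolls or restarts the period.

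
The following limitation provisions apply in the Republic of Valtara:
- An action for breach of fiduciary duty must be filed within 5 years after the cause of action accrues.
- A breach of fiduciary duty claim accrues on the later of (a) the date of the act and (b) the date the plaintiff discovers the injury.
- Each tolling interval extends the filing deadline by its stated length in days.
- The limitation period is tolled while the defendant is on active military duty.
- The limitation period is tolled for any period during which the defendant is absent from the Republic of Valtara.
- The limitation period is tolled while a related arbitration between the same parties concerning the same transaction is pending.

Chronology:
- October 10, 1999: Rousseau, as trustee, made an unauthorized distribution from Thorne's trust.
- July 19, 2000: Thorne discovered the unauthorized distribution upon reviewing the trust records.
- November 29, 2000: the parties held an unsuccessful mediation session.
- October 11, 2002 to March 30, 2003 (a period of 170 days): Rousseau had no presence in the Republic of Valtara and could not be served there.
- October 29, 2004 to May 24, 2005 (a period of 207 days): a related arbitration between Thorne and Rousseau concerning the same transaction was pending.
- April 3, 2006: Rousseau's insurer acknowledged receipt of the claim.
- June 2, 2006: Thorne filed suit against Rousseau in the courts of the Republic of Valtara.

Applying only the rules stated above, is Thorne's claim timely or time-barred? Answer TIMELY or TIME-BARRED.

TIMELY

The claim accrued on July 19, 2000 — the later of the October 10, 1999 act and the July 19, 2000 discovery.
Adding the 5 years base period to July 19, 2000 gives a deadline of July 19, 2005, before any tolling.
The defendant's absence from the jurisdiction from October 11, 2002 to March 30, 2003 tolled the period for 170 days, extending the deadline to January 5, 2006.
Because the pending related arbitration ran from October 29, 2004 to May 24, 2005, the deadline is extended by 207 days to July 31, 2006.
The other events in the timeline have no effect on the limitation period under the stated rules.
Filing on June 2, 2006 beat the July 31, 2006 deadline — the action is timely.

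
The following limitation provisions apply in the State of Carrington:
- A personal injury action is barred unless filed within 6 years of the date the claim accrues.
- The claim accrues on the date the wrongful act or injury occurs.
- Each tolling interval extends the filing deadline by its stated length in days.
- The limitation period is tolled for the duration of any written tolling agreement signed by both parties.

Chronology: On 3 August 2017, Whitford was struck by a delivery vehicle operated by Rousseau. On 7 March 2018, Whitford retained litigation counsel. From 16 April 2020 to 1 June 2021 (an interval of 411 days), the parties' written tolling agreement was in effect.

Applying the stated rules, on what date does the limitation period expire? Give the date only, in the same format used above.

The claim accrued on 3 August 2017, when the wrongful act occurred.
The untolled deadline — 6 years after 3 August 2017 — is 3 August 2023.
The period was tolled for 411 days by the written tolling agreement (16 April 2020 to 1 June 2021), pushing the deadline to 17 September 2024.
The other events in the timeline have no effect on the limitation period under the stated rules.

17 September 2024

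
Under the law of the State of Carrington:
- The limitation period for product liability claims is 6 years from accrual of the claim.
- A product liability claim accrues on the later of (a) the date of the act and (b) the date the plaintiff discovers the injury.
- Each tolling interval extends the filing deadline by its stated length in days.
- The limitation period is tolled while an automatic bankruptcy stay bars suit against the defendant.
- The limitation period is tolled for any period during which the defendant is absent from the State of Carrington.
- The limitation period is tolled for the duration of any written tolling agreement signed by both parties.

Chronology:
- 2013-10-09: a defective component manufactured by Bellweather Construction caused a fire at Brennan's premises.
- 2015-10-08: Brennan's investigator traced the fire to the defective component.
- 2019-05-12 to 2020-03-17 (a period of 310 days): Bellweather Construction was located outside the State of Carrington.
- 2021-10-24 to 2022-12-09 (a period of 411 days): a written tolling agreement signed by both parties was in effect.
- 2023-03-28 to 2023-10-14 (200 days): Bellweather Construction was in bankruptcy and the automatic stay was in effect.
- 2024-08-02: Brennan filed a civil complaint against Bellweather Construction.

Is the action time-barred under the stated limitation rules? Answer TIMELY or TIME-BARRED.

TIME-BARRED

Because discovery on 2015-10-08 post-dates the 2013-10-09 act, accrual under the later-of rule falls on 2015-10-08.
Adding the 6 years base period to 2015-10-08 gives a deadline of 2021-10-08, before any tolling.
Because the defendant's absence from the jurisdiction ran from 2019-05-12 to 2020-03-17, the deadline is extended by 310 days to 2022-08-14.
The written tolling agreement from 2021-10-24 to 2022-12-09 tolled the period for 411 days, extending the deadline to 2023-09-29.
Because the automatic bankruptcy stay ran from 2023-03-28 to 2023-10-14, the deadline is extended by 200 days to 2024-04-16.
The 2024-08-02 filing falls after the 2024-04-16 deadline; the claim is time-barred.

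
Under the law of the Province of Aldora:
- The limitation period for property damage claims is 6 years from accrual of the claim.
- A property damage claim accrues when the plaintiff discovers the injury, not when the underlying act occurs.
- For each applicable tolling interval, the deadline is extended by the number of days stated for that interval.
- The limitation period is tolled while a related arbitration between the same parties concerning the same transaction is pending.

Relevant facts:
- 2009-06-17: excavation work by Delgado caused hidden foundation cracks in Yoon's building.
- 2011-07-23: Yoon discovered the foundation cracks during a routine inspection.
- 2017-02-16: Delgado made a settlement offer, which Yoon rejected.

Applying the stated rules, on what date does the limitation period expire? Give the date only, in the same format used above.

2017-07-23

Accrual is tied to discovery, so the period began on 2011-07-23 rather than on 2009-06-17 when the act occurred.
6 years from 2011-07-23 is 2017-07-23.
None of the other events listed affects the running of the period under the stated rules.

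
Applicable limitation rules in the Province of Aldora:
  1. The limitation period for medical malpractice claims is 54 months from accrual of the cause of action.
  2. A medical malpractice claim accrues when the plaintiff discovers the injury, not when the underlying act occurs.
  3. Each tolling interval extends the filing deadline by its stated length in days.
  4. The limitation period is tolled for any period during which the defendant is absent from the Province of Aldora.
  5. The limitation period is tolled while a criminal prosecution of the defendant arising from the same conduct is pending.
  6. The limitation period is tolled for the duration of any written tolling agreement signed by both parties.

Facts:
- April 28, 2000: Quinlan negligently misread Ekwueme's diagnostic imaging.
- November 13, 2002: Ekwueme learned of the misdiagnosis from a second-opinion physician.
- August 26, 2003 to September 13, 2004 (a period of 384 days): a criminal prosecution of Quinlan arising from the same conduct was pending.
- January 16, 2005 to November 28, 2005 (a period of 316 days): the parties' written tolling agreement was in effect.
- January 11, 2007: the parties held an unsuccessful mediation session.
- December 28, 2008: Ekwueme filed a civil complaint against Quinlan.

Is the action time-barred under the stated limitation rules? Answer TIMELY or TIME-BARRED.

The claim did not accrue until Ekwueme discovered the injury on November 13, 2002; the April 28, 2000 act date does not start the clock under the stated rule.
The untolled deadline — 54 months after November 13, 2002 — is May 13, 2007.
The period was tolled for 384 days by the pending criminal prosecution (August 26, 2003 to September 13, 2004), pushing the deadline to May 31, 2008.
The period was tolled for 316 days by the written tolling agreement (January 16, 2005 to November 28, 2005), pushing the deadline to April 12, 2009.
Nothing else in the chronology tolls or restarts the period.
Filing on December 28, 2008 beat the April 12, 2009 deadline — the action is timely.

TIMELY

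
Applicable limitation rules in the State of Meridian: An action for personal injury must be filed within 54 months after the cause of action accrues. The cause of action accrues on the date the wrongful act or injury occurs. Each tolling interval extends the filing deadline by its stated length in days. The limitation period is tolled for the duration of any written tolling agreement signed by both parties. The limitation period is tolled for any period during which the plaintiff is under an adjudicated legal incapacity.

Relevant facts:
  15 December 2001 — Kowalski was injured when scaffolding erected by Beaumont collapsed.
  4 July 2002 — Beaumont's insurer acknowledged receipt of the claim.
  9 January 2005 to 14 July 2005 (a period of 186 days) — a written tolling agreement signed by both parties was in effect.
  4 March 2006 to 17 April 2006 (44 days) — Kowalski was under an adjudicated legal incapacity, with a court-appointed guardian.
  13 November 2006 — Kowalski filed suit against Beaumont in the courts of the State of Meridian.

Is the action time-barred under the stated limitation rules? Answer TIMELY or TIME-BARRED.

TIMELY

The cause of action accrued on 15 December 2001, the date of the act.
Adding the 54 months base period to 15 December 2001 gives a deadline of 15 June 2006, before any tolling.
Because the written tolling agreement ran from 9 January 2005 to 14 July 2005, the deadline is extended by 186 days to 18 December 2006.
The plaintiff's legal incapacity from 4 March 2006 to 17 April 2006 tolled the period for 44 days, extending the deadline to 31 January 2007.
The other events in the timeline have no effect on the limitation period under the stated rules.
The 13 November 2006 filing precedes the 31 January 2007 deadline; the claim is timely.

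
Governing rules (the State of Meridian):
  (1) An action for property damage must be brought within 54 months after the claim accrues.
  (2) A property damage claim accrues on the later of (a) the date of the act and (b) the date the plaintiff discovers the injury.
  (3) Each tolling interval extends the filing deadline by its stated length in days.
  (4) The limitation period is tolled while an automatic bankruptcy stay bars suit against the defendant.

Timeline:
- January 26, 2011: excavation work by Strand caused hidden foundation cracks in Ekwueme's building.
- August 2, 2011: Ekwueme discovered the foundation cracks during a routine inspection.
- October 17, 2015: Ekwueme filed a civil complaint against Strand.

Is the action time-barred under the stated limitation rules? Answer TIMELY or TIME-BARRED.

Because discovery on August 2, 2011 post-dates the January 26, 2011 act, accrual under the later-of rule falls on August 2, 2011.
Adding the 54 months base period to August 2, 2011 gives a deadline of February 2, 2016, before any tolling.
The October 17, 2015 filing precedes the February 2, 2016 deadline; the claim is timely.

TIMELY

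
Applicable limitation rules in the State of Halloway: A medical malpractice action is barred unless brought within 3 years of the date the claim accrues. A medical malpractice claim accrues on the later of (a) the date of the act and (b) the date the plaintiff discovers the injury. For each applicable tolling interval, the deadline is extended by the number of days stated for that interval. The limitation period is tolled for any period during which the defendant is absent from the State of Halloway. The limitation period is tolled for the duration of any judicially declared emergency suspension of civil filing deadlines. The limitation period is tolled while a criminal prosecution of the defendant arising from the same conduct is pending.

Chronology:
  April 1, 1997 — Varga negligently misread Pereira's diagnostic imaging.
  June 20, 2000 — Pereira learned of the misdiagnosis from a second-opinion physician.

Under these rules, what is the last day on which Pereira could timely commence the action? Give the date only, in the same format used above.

The claim accrued on June 20, 2000 — the later of the April 1, 1997 act and the June 20, 2000 discovery.
3 years from June 20, 2000 is June 20, 2003.

June 20, 2003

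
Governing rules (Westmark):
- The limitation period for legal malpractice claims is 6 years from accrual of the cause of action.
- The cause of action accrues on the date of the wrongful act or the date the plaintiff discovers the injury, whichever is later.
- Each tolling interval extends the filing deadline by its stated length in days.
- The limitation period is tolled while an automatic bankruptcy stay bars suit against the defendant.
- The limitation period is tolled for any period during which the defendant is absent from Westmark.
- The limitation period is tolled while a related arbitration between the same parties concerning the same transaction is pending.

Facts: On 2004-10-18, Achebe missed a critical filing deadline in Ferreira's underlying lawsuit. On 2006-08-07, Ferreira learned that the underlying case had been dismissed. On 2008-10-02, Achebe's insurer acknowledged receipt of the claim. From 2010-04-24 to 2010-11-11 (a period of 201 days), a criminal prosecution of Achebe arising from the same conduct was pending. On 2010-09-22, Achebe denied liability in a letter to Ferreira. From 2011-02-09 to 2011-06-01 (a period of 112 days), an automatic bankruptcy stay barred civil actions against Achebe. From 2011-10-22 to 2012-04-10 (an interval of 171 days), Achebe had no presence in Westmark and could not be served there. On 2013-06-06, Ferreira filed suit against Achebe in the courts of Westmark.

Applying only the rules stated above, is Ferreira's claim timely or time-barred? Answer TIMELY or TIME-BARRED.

TIME-BARRED

The claim accrued on 2006-08-07 — the later of the 2004-10-18 act and the 2006-08-07 discovery.
Adding the 6 years base period to 2006-08-07 gives a deadline of 2012-08-07, before any tolling.
The automatic bankruptcy stay from 2011-02-09 to 2011-06-01 tolled the period for 112 days, extending the deadline to 2012-11-27.
The period was tolled for 171 days by the defendant's absence from the jurisdiction (2011-10-22 to 2012-04-10), pushing the deadline to 2013-05-17.
No stated provision tolls the period for a criminal prosecution, so the interval from 2010-04-24 to 2010-11-11 has no effect on the deadline.
Nothing else in the chronology tolls or restarts the period.
The 2013-06-06 filing falls after the 2013-05-17 deadline; the claim is time-barred.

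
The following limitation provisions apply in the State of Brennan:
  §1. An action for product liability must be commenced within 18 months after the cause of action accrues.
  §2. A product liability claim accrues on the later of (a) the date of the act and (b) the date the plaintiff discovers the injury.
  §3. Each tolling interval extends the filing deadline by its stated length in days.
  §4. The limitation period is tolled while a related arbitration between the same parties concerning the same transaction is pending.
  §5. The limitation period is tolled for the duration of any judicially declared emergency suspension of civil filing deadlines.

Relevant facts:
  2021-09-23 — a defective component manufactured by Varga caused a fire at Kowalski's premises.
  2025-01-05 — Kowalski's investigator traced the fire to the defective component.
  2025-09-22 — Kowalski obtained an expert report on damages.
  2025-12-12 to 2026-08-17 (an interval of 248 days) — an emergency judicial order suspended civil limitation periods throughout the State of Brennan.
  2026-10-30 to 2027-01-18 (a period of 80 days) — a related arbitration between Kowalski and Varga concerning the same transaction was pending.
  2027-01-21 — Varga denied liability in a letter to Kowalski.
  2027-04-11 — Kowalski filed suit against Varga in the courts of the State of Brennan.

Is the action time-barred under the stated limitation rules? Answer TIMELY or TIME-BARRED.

Taking the later of the act (2021-09-23) and discovery (2025-01-05), the claim accrued on 2025-01-05.
18 months from 2025-01-05 is 2026-07-05.
The period was tolled for 248 days by the emergency suspension of filing deadlines (2025-12-12 to 2026-08-17), pushing the deadline to 2027-03-10.
The period was tolled for 80 days by the pending related arbitration (2026-10-30 to 2027-01-18), pushing the deadline to 2027-05-29.
Nothing else in the chronology tolls or restarts the period.
Kowalski filed on 2027-04-11, before the 2027-05-29 deadline, so the action is timely.

TIMELY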